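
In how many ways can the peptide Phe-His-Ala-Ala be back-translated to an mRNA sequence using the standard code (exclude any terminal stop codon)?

64

Phe: 2 codons.
His: 2 codons.
Ala: 4 codons.
Ala: 4 codons.
2 × 2 × 4 × 4 = 64.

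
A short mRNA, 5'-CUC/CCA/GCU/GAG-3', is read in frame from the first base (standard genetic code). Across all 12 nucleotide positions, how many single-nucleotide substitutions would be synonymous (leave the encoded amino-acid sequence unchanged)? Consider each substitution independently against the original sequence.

Codon 1 (CUC, Leu): 3 synonymous substitutions.
Codon 2 (CCA, Pro): 3 synonymous substitutions.
Codon 3 (GCU, Ala): 3 synonymous substitutions.
Codon 4 (GAG, Glu): 1 synonymous substitution.
Total: 3 + 3 + 3 + 1 = 10.

10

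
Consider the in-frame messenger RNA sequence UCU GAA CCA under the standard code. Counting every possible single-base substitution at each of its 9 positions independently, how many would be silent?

Codon 1 (UCU, Ser): 3 synonymous substitutions.
Codon 2 (GAA, Glu): 1 synonymous substitution.
Codon 3 (CCA, Pro): 3 synonymous substitutions.
Total: 3 + 1 + 3 = 7.

7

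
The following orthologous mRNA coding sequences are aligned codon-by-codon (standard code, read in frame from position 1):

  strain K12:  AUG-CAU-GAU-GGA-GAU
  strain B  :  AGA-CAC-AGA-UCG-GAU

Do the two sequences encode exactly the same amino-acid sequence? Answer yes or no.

Codon 1: AUG Met / AGA Arg — nonsynonymous.
Codon 2: CAU His / CAC His — synonymous.
Codon 3: GAU Asp / AGA Arg — nonsynonymous.
Codon 4: GGA Gly / UCG Ser — nonsynonymous.
Codon 5: GAU Asp / GAU Asp — identical.
Nonsynonymous differences: 3 → different protein.

no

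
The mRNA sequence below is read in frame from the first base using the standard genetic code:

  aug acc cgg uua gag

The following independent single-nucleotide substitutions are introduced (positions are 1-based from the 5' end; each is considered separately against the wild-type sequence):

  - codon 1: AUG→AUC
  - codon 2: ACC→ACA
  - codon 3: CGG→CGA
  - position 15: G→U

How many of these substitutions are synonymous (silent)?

2

Codon 1: AUG (Met) → AUC (Ile) — missense.
Codon 2: ACC (Thr) → ACA (Thr) — synonymous.
Codon 3: CGG (Arg) → CGA (Arg) — synonymous.
Codon 5: GAG (Glu) → GAU (Asp) — missense.
Synonymous: 2 of 4.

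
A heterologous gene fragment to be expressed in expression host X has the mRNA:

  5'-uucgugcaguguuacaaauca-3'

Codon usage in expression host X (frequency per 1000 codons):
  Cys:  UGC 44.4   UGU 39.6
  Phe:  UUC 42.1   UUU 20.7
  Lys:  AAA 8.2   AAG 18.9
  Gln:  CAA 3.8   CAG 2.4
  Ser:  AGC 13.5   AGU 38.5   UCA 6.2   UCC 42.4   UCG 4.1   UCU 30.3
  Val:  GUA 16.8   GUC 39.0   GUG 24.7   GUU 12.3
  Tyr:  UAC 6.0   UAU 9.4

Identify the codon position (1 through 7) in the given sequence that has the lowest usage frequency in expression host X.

Codon 1 UUC (Phe): 42.1 per 1000.
Codon 2 GUG (Val): 24.7 per 1000.
Codon 3 CAG (Gln): 2.4 per 1000.
Codon 4 UGU (Cys): 39.6 per 1000.
Codon 5 UAC (Tyr): 6.0 per 1000.
Codon 6 AAA (Lys): 8.2 per 1000.
Codon 7 UCA (Ser): 6.2 per 1000.
Lowest frequency is 2.4 at codon 3.

3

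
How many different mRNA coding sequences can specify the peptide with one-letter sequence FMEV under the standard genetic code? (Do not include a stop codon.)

Phe: 2 codons.
Met: 1 codon.
Glu: 2 codons.
Val: 4 codons.
2 × 1 × 2 × 4 = 16.

16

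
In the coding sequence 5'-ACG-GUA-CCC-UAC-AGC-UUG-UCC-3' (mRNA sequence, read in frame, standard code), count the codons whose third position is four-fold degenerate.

4

Codon 1 ACG (Thr): third position 4-fold.
Codon 2 GUA (Val): third position 4-fold.
Codon 3 CCC (Pro): third position 4-fold.
Codon 4 UAC (Tyr): third position 2-fold.
Codon 5 AGC (Ser): third position 2-fold.
Codon 6 UUG (Leu): third position 2-fold.
Codon 7 UCC (Ser): third position 4-fold.
Four-fold degenerate third positions: 4.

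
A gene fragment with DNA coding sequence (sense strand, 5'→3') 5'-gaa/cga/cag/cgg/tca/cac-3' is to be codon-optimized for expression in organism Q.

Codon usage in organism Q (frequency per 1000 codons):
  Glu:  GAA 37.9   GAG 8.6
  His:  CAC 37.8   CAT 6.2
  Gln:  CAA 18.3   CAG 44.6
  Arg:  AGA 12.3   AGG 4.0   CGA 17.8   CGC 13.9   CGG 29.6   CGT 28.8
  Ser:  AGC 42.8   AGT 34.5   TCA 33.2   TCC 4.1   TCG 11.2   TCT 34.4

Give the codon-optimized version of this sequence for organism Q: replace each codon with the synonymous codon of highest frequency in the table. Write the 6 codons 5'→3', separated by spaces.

GAA CGG CAG CGG AGC CAC

Codon 1 (Glu): best is GAA at 37.9.
Codon 2 (Arg): best is CGG at 29.6.
Codon 3 (Gln): best is CAG at 44.6.
Codon 4 (Arg): best is CGG at 29.6.
Codon 5 (Ser): best is AGC at 42.8.
Codon 6 (His): best is CAC at 37.8.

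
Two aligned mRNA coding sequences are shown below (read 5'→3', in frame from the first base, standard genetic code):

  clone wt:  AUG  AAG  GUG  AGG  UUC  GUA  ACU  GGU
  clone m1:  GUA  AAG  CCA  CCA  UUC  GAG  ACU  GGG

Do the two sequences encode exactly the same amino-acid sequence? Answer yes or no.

Codon 1: AUG Met / GUA Val — nonsynonymous.
Codon 2: AAG Lys / AAG Lys — identical.
Codon 3: GUG Val / CCA Pro — nonsynonymous.
Codon 4: AGG Arg / CCA Pro — nonsynonymous.
Codon 5: UUC Phe / UUC Phe — identical.
Codon 6: GUA Val / GAG Glu — nonsynonymous.
Codon 7: ACU Thr / ACU Thr — identical.
Codon 8: GGU Gly / GGG Gly — synonymous.
Nonsynonymous differences: 4 → different protein.

no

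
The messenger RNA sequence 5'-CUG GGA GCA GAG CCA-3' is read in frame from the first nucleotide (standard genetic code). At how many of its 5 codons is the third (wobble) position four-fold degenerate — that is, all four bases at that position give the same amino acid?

Codon 1 CUG (Leu): third position 4-fold.
Codon 2 GGA (Gly): third position 4-fold.
Codon 3 GCA (Ala): third position 4-fold.
Codon 4 GAG (Glu): third position 2-fold.
Codon 5 CCA (Pro): third position 4-fold.
Four-fold degenerate third positions: 4.

4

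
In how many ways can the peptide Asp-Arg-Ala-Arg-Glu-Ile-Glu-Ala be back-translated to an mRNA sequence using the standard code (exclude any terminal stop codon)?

13824

Asp: 2 codons.
Arg: 6 codons.
Ala: 4 codons.
Arg: 6 codons.
Glu: 2 codons.
Ile: 3 codons.
Glu: 2 codons.
Ala: 4 codons.
2 × 6 × 4 × 6 × 2 × 3 × 2 × 4 = 13824.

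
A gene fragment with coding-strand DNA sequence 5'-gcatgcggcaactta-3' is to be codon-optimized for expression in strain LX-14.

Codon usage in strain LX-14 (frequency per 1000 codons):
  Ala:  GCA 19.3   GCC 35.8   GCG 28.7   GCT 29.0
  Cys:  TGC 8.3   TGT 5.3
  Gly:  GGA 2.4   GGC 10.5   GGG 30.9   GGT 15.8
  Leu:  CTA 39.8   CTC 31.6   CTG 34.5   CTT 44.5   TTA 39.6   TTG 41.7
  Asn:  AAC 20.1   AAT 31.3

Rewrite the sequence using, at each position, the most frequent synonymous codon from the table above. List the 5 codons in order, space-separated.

Codon 1 (Ala): best is GCC at 35.8.
Codon 2 (Cys): best is TGC at 8.3.
Codon 3 (Gly): best is GGG at 30.9.
Codon 4 (Asn): best is AAT at 31.3.
Codon 5 (Leu): best is CTT at 44.5.

GCC TGC GGG AAT CTT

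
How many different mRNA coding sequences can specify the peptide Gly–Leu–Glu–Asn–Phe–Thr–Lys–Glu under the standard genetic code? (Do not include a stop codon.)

3072

Gly: 4 codons.
Leu: 6 codons.
Glu: 2 codons.
Asn: 2 codons.
Phe: 2 codons.
Thr: 4 codons.
Lys: 2 codons.
Glu: 2 codons.
4 × 6 × 2 × 2 × 2 × 4 × 2 × 2 = 3072.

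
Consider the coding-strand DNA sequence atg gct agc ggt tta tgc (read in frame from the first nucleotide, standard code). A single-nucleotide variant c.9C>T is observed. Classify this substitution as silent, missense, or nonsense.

Position 9 falls in codon 3: AGC → Ser.
After the substitution the codon is AGT → Ser.
Both encode Ser, so the change is synonymous.

silent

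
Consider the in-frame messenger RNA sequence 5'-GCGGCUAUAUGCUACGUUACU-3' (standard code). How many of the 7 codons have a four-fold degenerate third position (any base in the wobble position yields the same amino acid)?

Codon 1 GCG (Ala): third position 4-fold.
Codon 2 GCU (Ala): third position 4-fold.
Codon 3 AUA (Ile): third position 3-fold.
Codon 4 UGC (Cys): third position 2-fold.
Codon 5 UAC (Tyr): third position 2-fold.
Codon 6 GUU (Val): third position 4-fold.
Codon 7 ACU (Thr): third position 4-fold.
Four-fold degenerate third positions: 4.

4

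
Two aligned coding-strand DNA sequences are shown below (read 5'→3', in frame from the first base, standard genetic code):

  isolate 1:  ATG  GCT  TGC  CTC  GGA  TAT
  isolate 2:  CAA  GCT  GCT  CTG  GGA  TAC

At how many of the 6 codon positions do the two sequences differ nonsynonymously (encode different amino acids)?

Codon 1: ATG Met / CAA Gln — nonsynonymous.
Codon 2: GCT Ala / GCT Ala — identical.
Codon 3: TGC Cys / GCT Ala — nonsynonymous.
Codon 4: CTC Leu / CTG Leu — synonymous.
Codon 5: GGA Gly / GGA Gly — identical.
Codon 6: TAT Tyr / TAC Tyr — synonymous.
Nonsynonymous differences: 2.

2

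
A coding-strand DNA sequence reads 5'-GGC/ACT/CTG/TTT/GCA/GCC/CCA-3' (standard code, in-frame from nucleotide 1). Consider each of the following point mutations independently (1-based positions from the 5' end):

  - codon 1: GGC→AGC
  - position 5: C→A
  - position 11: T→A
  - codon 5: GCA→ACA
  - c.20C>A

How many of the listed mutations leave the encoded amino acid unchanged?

0

Codon 1: GGC (Gly) → AGC (Ser) — missense.
Codon 2: ACT (Thr) → AAT (Asn) — missense.
Codon 4: TTT (Phe) → TAT (Tyr) — missense.
Codon 5: GCA (Ala) → ACA (Thr) — missense.
Codon 7: CCA (Pro) → CAA (Gln) — missense.
Synonymous: 0 of 5.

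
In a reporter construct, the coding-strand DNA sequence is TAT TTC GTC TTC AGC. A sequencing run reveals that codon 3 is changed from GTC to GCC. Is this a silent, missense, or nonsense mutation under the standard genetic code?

Position 8 falls in codon 3: GTC → Val.
After the substitution the codon is GCC → Ala.
Val ≠ Ala, so this is a missense mutation.

missense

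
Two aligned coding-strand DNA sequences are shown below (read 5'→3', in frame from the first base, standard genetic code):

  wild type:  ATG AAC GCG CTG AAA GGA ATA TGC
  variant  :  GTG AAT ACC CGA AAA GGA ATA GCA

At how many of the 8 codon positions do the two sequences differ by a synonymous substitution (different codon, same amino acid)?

1

Codon 1: ATG Met / GTG Val — nonsynonymous.
Codon 2: AAC Asn / AAT Asn — synonymous.
Codon 3: GCG Ala / ACC Thr — nonsynonymous.
Codon 4: CTG Leu / CGA Arg — nonsynonymous.
Codon 5: AAA Lys / AAA Lys — identical.
Codon 6: GGA Gly / GGA Gly — identical.
Codon 7: ATA Ile / ATA Ile — identical.
Codon 8: TGC Cys / GCA Ala — nonsynonymous.
Synonymous differences: 1.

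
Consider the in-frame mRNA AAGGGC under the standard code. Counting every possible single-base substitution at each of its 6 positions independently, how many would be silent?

4

Codon 1 (AAG, Lys): 1 synonymous substitution.
Codon 2 (GGC, Gly): 3 synonymous substitutions.
Total: 1 + 3 = 4.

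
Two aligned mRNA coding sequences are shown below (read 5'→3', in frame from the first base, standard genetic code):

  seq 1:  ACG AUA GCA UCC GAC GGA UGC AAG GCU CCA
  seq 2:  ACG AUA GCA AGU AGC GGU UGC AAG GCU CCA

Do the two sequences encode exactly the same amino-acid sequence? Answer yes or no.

no

Codon 1: ACG Thr / ACG Thr — identical.
Codon 2: AUA Ile / AUA Ile — identical.
Codon 3: GCA Ala / GCA Ala — identical.
Codon 4: UCC Ser / AGU Ser — synonymous.
Codon 5: GAC Asp / AGC Ser — nonsynonymous.
Codon 6: GGA Gly / GGU Gly — synonymous.
Codon 7: UGC Cys / UGC Cys — identical.
Codon 8: AAG Lys / AAG Lys — identical.
Codon 9: GCU Ala / GCU Ala — identical.
Codon 10: CCA Pro / CCA Pro — identical.
Nonsynonymous differences: 1 → different protein.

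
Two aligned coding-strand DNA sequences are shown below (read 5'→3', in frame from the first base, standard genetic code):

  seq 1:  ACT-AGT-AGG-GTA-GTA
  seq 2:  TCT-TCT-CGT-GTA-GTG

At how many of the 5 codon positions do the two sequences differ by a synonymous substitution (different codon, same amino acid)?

Codon 1: ACT Thr / TCT Ser — nonsynonymous.
Codon 2: AGT Ser / TCT Ser — synonymous.
Codon 3: AGG Arg / CGT Arg — synonymous.
Codon 4: GTA Val / GTA Val — identical.
Codon 5: GTA Val / GTG Val — synonymous.
Synonymous differences: 3.

3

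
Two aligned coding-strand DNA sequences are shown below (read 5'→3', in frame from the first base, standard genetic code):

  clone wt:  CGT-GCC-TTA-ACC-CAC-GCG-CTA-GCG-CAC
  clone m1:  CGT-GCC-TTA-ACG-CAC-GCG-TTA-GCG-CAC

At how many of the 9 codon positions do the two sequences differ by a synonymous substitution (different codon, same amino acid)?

2

Codon 1: CGT Arg / CGT Arg — identical.
Codon 2: GCC Ala / GCC Ala — identical.
Codon 3: TTA Leu / TTA Leu — identical.
Codon 4: ACC Thr / ACG Thr — synonymous.
Codon 5: CAC His / CAC His — identical.
Codon 6: GCG Ala / GCG Ala — identical.
Codon 7: CTA Leu / TTA Leu — synonymous.
Codon 8: GCG Ala / GCG Ala — identical.
Codon 9: CAC His / CAC His — identical.
Synonymous differences: 2.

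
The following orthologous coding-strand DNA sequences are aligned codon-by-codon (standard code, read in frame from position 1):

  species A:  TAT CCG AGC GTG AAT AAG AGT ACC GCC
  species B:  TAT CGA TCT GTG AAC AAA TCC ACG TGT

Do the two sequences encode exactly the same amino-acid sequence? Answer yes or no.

no

Codon 1: TAT Tyr / TAT Tyr — identical.
Codon 2: CCG Pro / CGA Arg — nonsynonymous.
Codon 3: AGC Ser / TCT Ser — synonymous.
Codon 4: GTG Val / GTG Val — identical.
Codon 5: AAT Asn / AAC Asn — synonymous.
Codon 6: AAG Lys / AAA Lys — synonymous.
Codon 7: AGT Ser / TCC Ser — synonymous.
Codon 8: ACC Thr / ACG Thr — synonymous.
Codon 9: GCC Ala / TGT Cys — nonsynonymous.
Nonsynonymous differences: 2 → different protein.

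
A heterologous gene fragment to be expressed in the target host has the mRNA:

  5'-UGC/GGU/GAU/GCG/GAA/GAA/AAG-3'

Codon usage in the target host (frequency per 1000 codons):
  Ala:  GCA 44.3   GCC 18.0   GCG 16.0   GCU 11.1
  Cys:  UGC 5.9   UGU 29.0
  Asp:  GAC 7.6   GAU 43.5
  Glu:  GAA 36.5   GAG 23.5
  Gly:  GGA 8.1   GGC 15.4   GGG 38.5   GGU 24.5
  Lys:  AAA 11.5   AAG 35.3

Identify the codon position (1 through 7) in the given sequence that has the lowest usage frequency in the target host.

Codon 1 UGC (Cys): 5.9 per 1000.
Codon 2 GGU (Gly): 24.5 per 1000.
Codon 3 GAU (Asp): 43.5 per 1000.
Codon 4 GCG (Ala): 16.0 per 1000.
Codon 5 GAA (Glu): 36.5 per 1000.
Codon 6 GAA (Glu): 36.5 per 1000.
Codon 7 AAG (Lys): 35.3 per 1000.
Lowest frequency is 5.9 at codon 1.

1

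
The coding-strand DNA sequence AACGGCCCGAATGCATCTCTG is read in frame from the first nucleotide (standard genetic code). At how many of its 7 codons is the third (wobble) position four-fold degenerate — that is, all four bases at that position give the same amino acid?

Codon 1 AAC (Asn): third position 2-fold.
Codon 2 GGC (Gly): third position 4-fold.
Codon 3 CCG (Pro): third position 4-fold.
Codon 4 AAT (Asn): third position 2-fold.
Codon 5 GCA (Ala): third position 4-fold.
Codon 6 TCT (Ser): third position 4-fold.
Codon 7 CTG (Leu): third position 4-fold.
Four-fold degenerate third positions: 5.

5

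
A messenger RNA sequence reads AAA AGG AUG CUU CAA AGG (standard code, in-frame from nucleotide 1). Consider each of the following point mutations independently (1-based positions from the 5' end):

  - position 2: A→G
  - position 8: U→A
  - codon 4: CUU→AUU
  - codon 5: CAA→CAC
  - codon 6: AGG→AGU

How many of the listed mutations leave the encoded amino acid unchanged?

Codon 1: AAA (Lys) → AGA (Arg) — missense.
Codon 3: AUG (Met) → AAG (Lys) — missense.
Codon 4: CUU (Leu) → AUU (Ile) — missense.
Codon 5: CAA (Gln) → CAC (His) — missense.
Codon 6: AGG (Arg) → AGU (Ser) — missense.
Synonymous: 0 of 5.

0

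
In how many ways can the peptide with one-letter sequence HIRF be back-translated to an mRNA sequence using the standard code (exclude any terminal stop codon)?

72

His: 2 codons.
Ile: 3 codons.
Arg: 6 codons.
Phe: 2 codons.
2 × 3 × 6 × 2 = 72.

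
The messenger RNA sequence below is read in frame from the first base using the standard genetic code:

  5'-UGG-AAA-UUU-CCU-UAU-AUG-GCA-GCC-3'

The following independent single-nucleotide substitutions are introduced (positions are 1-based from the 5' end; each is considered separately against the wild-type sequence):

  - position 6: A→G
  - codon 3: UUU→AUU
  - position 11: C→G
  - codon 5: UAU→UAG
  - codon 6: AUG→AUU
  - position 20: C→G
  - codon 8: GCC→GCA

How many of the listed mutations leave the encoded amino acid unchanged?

Codon 2: AAA (Lys) → AAG (Lys) — synonymous.
Codon 3: UUU (Phe) → AUU (Ile) — missense.
Codon 4: CCU (Pro) → CGU (Arg) — missense.
Codon 5: UAU (Tyr) → UAG (Stop) — nonsense.
Codon 6: AUG (Met) → AUU (Ile) — missense.
Codon 7: GCA (Ala) → GGA (Gly) — missense.
Codon 8: GCC (Ala) → GCA (Ala) — synonymous.
Synonymous: 2 of 7.

2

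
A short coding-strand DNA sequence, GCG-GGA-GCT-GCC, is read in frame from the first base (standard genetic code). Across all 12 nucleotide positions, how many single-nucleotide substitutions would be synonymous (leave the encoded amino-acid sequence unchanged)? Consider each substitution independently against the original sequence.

Codon 1 (GCG, Ala): 3 synonymous substitutions.
Codon 2 (GGA, Gly): 3 synonymous substitutions.
Codon 3 (GCT, Ala): 3 synonymous substitutions.
Codon 4 (GCC, Ala): 3 synonymous substitutions.
Total: 3 + 3 + 3 + 3 = 12.

12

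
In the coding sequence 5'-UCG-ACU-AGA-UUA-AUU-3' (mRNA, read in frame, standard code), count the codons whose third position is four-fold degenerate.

2

Codon 1 UCG (Ser): third position 4-fold.
Codon 2 ACU (Thr): third position 4-fold.
Codon 3 AGA (Arg): third position 2-fold.
Codon 4 UUA (Leu): third position 2-fold.
Codon 5 AUU (Ile): third position 3-fold.
Four-fold degenerate third positions: 2.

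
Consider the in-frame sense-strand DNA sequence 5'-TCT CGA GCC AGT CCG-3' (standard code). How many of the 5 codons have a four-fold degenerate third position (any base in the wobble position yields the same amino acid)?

4

Codon 1 TCT (Ser): third position 4-fold.
Codon 2 CGA (Arg): third position 4-fold.
Codon 3 GCC (Ala): third position 4-fold.
Codon 4 AGT (Ser): third position 2-fold.
Codon 5 CCG (Pro): third position 4-fold.
Four-fold degenerate third positions: 4.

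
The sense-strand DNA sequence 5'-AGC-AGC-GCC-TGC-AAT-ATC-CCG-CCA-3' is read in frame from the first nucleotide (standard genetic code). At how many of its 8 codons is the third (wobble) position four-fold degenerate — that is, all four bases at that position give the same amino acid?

3

Codon 1 AGC (Ser): third position 2-fold.
Codon 2 AGC (Ser): third position 2-fold.
Codon 3 GCC (Ala): third position 4-fold.
Codon 4 TGC (Cys): third position 2-fold.
Codon 5 AAT (Asn): third position 2-fold.
Codon 6 ATC (Ile): third position 3-fold.
Codon 7 CCG (Pro): third position 4-fold.
Codon 8 CCA (Pro): third position 4-fold.
Four-fold degenerate third positions: 3.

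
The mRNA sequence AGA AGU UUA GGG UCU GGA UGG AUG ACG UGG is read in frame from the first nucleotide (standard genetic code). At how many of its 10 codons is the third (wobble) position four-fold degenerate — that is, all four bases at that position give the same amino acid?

4

Codon 1 AGA (Arg): third position 2-fold.
Codon 2 AGU (Ser): third position 2-fold.
Codon 3 UUA (Leu): third position 2-fold.
Codon 4 GGG (Gly): third position 4-fold.
Codon 5 UCU (Ser): third position 4-fold.
Codon 6 GGA (Gly): third position 4-fold.
Codon 7 UGG (Trp): third position 1-fold.
Codon 8 AUG (Met): third position 1-fold.
Codon 9 ACG (Thr): third position 4-fold.
Codon 10 UGG (Trp): third position 1-fold.
Four-fold degenerate third positions: 4.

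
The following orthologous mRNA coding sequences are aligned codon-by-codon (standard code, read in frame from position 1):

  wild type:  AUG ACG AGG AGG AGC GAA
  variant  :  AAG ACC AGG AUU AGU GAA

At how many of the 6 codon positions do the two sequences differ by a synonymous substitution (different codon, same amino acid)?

2

Codon 1: AUG Met / AAG Lys — nonsynonymous.
Codon 2: ACG Thr / ACC Thr — synonymous.
Codon 3: AGG Arg / AGG Arg — identical.
Codon 4: AGG Arg / AUU Ile — nonsynonymous.
Codon 5: AGC Ser / AGU Ser — synonymous.
Codon 6: GAA Glu / GAA Glu — identical.
Synonymous differences: 2.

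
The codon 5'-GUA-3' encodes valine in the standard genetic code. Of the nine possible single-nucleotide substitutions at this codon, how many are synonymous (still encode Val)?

3

Position 1: none → 0 synonymous.
Position 2: none → 0 synonymous.
Position 3: GUU, GUC, GUG → 3 synonymous.
Total: 0 + 0 + 3 = 3.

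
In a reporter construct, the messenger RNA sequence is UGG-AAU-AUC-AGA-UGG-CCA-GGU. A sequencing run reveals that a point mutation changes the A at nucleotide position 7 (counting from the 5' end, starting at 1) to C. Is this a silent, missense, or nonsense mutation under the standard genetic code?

missense

Position 7 falls in codon 3: AUC → Ile.
After the substitution the codon is CUC → Leu.
Ile ≠ Leu, so this is a missense mutation.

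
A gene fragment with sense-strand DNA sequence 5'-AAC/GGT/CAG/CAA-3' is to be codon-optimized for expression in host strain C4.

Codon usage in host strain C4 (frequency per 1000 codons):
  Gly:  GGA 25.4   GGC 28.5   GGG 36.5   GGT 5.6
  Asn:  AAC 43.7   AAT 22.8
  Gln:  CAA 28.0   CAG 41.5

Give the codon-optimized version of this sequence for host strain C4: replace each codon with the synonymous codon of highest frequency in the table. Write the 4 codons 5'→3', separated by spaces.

Codon 1 (Asn): best is AAC at 43.7.
Codon 2 (Gly): best is GGG at 36.5.
Codon 3 (Gln): best is CAG at 41.5.
Codon 4 (Gln): best is CAG at 41.5.

AAC GGG CAG CAG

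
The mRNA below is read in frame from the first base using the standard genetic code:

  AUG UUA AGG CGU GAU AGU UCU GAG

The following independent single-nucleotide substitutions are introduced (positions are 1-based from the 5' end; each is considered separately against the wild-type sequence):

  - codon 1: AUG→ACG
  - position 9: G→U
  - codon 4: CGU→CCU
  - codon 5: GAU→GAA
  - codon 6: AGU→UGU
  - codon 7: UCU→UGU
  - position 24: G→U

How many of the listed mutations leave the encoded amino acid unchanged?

Codon 1: AUG (Met) → ACG (Thr) — missense.
Codon 3: AGG (Arg) → AGU (Ser) — missense.
Codon 4: CGU (Arg) → CCU (Pro) — missense.
Codon 5: GAU (Asp) → GAA (Glu) — missense.
Codon 6: AGU (Ser) → UGU (Cys) — missense.
Codon 7: UCU (Ser) → UGU (Cys) — missense.
Codon 8: GAG (Glu) → GAU (Asp) — missense.
Synonymous: 0 of 7.

0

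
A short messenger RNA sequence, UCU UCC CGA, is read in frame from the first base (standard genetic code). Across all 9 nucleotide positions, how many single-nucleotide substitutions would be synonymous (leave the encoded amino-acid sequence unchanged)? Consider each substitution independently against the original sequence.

10

Codon 1 (UCU, Ser): 3 synonymous substitutions.
Codon 2 (UCC, Ser): 3 synonymous substitutions.
Codon 3 (CGA, Arg): 4 synonymous substitutions.
Total: 3 + 3 + 4 = 10.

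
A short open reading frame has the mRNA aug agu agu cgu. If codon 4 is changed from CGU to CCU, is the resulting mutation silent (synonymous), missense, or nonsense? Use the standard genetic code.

Position 11 falls in codon 4: CGU → Arg.
After the substitution the codon is CCU → Pro.
Arg ≠ Pro, so this is a missense mutation.

missense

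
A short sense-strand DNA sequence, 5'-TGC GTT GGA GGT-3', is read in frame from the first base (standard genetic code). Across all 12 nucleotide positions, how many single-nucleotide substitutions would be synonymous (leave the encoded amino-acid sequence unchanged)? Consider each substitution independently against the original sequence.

10

Codon 1 (TGC, Cys): 1 synonymous substitution.
Codon 2 (GTT, Val): 3 synonymous substitutions.
Codon 3 (GGA, Gly): 3 synonymous substitutions.
Codon 4 (GGT, Gly): 3 synonymous substitutions.
Total: 1 + 3 + 3 + 3 = 10.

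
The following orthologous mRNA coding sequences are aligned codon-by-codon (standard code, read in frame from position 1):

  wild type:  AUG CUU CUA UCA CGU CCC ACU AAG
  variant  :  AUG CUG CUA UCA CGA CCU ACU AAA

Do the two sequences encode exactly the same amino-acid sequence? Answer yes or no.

Codon 1: AUG Met / AUG Met — identical.
Codon 2: CUU Leu / CUG Leu — synonymous.
Codon 3: CUA Leu / CUA Leu — identical.
Codon 4: UCA Ser / UCA Ser — identical.
Codon 5: CGU Arg / CGA Arg — synonymous.
Codon 6: CCC Pro / CCU Pro — synonymous.
Codon 7: ACU Thr / ACU Thr — identical.
Codon 8: AAG Lys / AAA Lys — synonymous.
Nonsynonymous differences: 0 → same protein.

yes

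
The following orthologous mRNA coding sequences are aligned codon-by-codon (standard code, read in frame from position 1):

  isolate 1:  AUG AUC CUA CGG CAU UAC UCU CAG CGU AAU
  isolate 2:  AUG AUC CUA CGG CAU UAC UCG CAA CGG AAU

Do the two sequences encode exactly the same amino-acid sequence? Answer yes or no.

yes

Codon 1: AUG Met / AUG Met — identical.
Codon 2: AUC Ile / AUC Ile — identical.
Codon 3: CUA Leu / CUA Leu — identical.
Codon 4: CGG Arg / CGG Arg — identical.
Codon 5: CAU His / CAU His — identical.
Codon 6: UAC Tyr / UAC Tyr — identical.
Codon 7: UCU Ser / UCG Ser — synonymous.
Codon 8: CAG Gln / CAA Gln — synonymous.
Codon 9: CGU Arg / CGG Arg — synonymous.
Codon 10: AAU Asn / AAU Asn — identical.
Nonsynonymous differences: 0 → same protein.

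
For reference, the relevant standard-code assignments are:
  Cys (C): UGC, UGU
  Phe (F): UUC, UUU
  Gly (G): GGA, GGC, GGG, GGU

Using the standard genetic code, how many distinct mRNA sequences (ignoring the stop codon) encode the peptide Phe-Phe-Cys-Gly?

Phe: 2 codons.
Phe: 2 codons.
Cys: 2 codons.
Gly: 4 codons.
2 × 2 × 2 × 4 = 32.

32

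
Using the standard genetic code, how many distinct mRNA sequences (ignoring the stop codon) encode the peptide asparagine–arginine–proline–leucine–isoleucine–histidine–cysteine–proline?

13824

Asn: 2 codons.
Arg: 6 codons.
Pro: 4 codons.
Leu: 6 codons.
Ile: 3 codons.
His: 2 codons.
Cys: 2 codons.
Pro: 4 codons.
2 × 6 × 4 × 6 × 3 × 2 × 2 × 4 = 13824.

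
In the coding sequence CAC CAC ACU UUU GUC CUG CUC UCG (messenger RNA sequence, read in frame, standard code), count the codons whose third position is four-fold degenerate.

Codon 1 CAC (His): third position 2-fold.
Codon 2 CAC (His): third position 2-fold.
Codon 3 ACU (Thr): third position 4-fold.
Codon 4 UUU (Phe): third position 2-fold.
Codon 5 GUC (Val): third position 4-fold.
Codon 6 CUG (Leu): third position 4-fold.
Codon 7 CUC (Leu): third position 4-fold.
Codon 8 UCG (Ser): third position 4-fold.
Four-fold degenerate third positions: 5.

5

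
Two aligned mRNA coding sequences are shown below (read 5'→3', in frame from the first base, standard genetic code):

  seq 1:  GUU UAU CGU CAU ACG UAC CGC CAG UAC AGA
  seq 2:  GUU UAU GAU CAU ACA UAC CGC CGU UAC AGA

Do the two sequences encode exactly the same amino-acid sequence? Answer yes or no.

no

Codon 1: GUU Val / GUU Val — identical.
Codon 2: UAU Tyr / UAU Tyr — identical.
Codon 3: CGU Arg / GAU Asp — nonsynonymous.
Codon 4: CAU His / CAU His — identical.
Codon 5: ACG Thr / ACA Thr — synonymous.
Codon 6: UAC Tyr / UAC Tyr — identical.
Codon 7: CGC Arg / CGC Arg — identical.
Codon 8: CAG Gln / CGU Arg — nonsynonymous.
Codon 9: UAC Tyr / UAC Tyr — identical.
Codon 10: AGA Arg / AGA Arg — identical.
Nonsynonymous differences: 2 → different protein.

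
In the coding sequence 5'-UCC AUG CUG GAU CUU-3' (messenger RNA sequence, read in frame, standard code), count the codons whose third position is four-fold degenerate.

Codon 1 UCC (Ser): third position 4-fold.
Codon 2 AUG (Met): third position 1-fold.
Codon 3 CUG (Leu): third position 4-fold.
Codon 4 GAU (Asp): third position 2-fold.
Codon 5 CUU (Leu): third position 4-fold.
Four-fold degenerate third positions: 3.

3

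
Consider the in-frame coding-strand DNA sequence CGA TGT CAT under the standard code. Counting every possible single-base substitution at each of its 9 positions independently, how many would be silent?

6

Codon 1 (CGA, Arg): 4 synonymous substitutions.
Codon 2 (TGT, Cys): 1 synonymous substitution.
Codon 3 (CAT, His): 1 synonymous substitution.
Total: 4 + 1 + 1 = 6.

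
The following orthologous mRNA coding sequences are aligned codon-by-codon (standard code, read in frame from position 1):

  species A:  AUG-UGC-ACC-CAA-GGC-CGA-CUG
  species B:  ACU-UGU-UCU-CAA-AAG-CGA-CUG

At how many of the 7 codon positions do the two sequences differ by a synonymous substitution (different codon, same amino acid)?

Codon 1: AUG Met / ACU Thr — nonsynonymous.
Codon 2: UGC Cys / UGU Cys — synonymous.
Codon 3: ACC Thr / UCU Ser — nonsynonymous.
Codon 4: CAA Gln / CAA Gln — identical.
Codon 5: GGC Gly / AAG Lys — nonsynonymous.
Codon 6: CGA Arg / CGA Arg — identical.
Codon 7: CUG Leu / CUG Leu — identical.
Synonymous differences: 1.

1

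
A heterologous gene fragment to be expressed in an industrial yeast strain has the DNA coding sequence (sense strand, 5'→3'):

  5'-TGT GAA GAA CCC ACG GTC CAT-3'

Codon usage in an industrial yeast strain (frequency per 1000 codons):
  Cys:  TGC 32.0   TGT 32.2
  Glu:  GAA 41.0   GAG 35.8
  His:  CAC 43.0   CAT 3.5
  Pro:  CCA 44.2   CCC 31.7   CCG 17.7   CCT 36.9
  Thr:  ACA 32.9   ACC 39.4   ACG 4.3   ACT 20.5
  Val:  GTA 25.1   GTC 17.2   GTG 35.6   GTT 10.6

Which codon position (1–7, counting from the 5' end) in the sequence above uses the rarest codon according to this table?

7

Codon 1 TGT (Cys): 32.2 per 1000.
Codon 2 GAA (Glu): 41.0 per 1000.
Codon 3 GAA (Glu): 41.0 per 1000.
Codon 4 CCC (Pro): 31.7 per 1000.
Codon 5 ACG (Thr): 4.3 per 1000.
Codon 6 GTC (Val): 17.2 per 1000.
Codon 7 CAT (His): 3.5 per 1000.
Lowest frequency is 3.5 at codon 7.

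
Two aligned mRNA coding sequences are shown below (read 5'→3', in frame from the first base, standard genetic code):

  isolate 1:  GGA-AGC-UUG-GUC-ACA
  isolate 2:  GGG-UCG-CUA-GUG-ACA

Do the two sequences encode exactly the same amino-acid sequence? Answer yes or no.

Codon 1: GGA Gly / GGG Gly — synonymous.
Codon 2: AGC Ser / UCG Ser — synonymous.
Codon 3: UUG Leu / CUA Leu — synonymous.
Codon 4: GUC Val / GUG Val — synonymous.
Codon 5: ACA Thr / ACA Thr — identical.
Nonsynonymous differences: 0 → same protein.

yes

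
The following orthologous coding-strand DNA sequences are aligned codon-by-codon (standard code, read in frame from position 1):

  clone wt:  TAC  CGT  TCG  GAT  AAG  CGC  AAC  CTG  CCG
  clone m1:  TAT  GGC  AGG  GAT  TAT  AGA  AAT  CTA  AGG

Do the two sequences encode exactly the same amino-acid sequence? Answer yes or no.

Codon 1: TAC Tyr / TAT Tyr — synonymous.
Codon 2: CGT Arg / GGC Gly — nonsynonymous.
Codon 3: TCG Ser / AGG Arg — nonsynonymous.
Codon 4: GAT Asp / GAT Asp — identical.
Codon 5: AAG Lys / TAT Tyr — nonsynonymous.
Codon 6: CGC Arg / AGA Arg — synonymous.
Codon 7: AAC Asn / AAT Asn — synonymous.
Codon 8: CTG Leu / CTA Leu — synonymous.
Codon 9: CCG Pro / AGG Arg — nonsynonymous.
Nonsynonymous differences: 4 → different protein.

no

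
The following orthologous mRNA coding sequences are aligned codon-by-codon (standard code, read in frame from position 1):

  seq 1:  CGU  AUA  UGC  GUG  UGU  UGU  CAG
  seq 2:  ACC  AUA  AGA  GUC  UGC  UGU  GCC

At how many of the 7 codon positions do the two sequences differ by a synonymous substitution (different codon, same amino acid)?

Codon 1: CGU Arg / ACC Thr — nonsynonymous.
Codon 2: AUA Ile / AUA Ile — identical.
Codon 3: UGC Cys / AGA Arg — nonsynonymous.
Codon 4: GUG Val / GUC Val — synonymous.
Codon 5: UGU Cys / UGC Cys — synonymous.
Codon 6: UGU Cys / UGU Cys — identical.
Codon 7: CAG Gln / GCC Ala — nonsynonymous.
Synonymous differences: 2.

2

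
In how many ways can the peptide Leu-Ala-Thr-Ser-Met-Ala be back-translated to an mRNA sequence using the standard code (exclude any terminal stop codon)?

2304

Leu: 6 codons.
Ala: 4 codons.
Thr: 4 codons.
Ser: 6 codons.
Met: 1 codon.
Ala: 4 codons.
6 × 4 × 4 × 6 × 1 × 4 = 2304.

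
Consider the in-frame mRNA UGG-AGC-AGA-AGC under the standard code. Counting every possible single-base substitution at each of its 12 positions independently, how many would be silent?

4

Codon 1 (UGG, Trp): 0 synonymous substitutions.
Codon 2 (AGC, Ser): 1 synonymous substitution.
Codon 3 (AGA, Arg): 2 synonymous substitutions.
Codon 4 (AGC, Ser): 1 synonymous substitution.
Total: 0 + 1 + 2 + 1 = 4.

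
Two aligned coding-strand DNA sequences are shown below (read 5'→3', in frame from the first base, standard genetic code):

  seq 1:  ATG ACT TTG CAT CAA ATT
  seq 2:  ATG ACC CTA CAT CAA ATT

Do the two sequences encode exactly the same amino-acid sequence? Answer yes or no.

Codon 1: ATG Met / ATG Met — identical.
Codon 2: ACT Thr / ACC Thr — synonymous.
Codon 3: TTG Leu / CTA Leu — synonymous.
Codon 4: CAT His / CAT His — identical.
Codon 5: CAA Gln / CAA Gln — identical.
Codon 6: ATT Ile / ATT Ile — identical.
Nonsynonymous differences: 0 → same protein.

yes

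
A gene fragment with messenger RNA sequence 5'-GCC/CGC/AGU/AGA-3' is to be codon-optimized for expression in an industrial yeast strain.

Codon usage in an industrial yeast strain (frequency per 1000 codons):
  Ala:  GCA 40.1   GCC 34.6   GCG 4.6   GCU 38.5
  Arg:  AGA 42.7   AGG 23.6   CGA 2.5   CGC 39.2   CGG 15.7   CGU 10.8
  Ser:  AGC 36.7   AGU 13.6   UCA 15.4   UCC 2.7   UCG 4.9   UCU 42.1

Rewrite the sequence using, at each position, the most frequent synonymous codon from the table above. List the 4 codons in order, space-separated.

GCA AGA UCU AGA

Codon 1 (Ala): best is GCA at 40.1.
Codon 2 (Arg): best is AGA at 42.7.
Codon 3 (Ser): best is UCU at 42.1.
Codon 4 (Arg): best is AGA at 42.7.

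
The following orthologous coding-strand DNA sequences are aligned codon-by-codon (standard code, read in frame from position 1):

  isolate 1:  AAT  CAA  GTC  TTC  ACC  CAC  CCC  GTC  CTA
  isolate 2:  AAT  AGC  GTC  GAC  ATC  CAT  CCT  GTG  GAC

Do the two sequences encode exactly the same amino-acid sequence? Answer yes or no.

Codon 1: AAT Asn / AAT Asn — identical.
Codon 2: CAA Gln / AGC Ser — nonsynonymous.
Codon 3: GTC Val / GTC Val — identical.
Codon 4: TTC Phe / GAC Asp — nonsynonymous.
Codon 5: ACC Thr / ATC Ile — nonsynonymous.
Codon 6: CAC His / CAT His — synonymous.
Codon 7: CCC Pro / CCT Pro — synonymous.
Codon 8: GTC Val / GTG Val — synonymous.
Codon 9: CTA Leu / GAC Asp — nonsynonymous.
Nonsynonymous differences: 4 → different protein.

no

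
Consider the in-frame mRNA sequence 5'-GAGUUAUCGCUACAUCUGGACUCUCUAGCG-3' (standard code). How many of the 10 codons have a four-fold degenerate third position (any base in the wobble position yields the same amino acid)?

Codon 1 GAG (Glu): third position 2-fold.
Codon 2 UUA (Leu): third position 2-fold.
Codon 3 UCG (Ser): third position 4-fold.
Codon 4 CUA (Leu): third position 4-fold.
Codon 5 CAU (His): third position 2-fold.
Codon 6 CUG (Leu): third position 4-fold.
Codon 7 GAC (Asp): third position 2-fold.
Codon 8 UCU (Ser): third position 4-fold.
Codon 9 CUA (Leu): third position 4-fold.
Codon 10 GCG (Ala): third position 4-fold.
Four-fold degenerate third positions: 6.

6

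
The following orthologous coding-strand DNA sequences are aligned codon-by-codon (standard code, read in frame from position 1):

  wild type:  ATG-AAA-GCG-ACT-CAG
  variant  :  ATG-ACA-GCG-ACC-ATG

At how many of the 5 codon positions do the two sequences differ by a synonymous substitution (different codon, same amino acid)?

Codon 1: ATG Met / ATG Met — identical.
Codon 2: AAA Lys / ACA Thr — nonsynonymous.
Codon 3: GCG Ala / GCG Ala — identical.
Codon 4: ACT Thr / ACC Thr — synonymous.
Codon 5: CAG Gln / ATG Met — nonsynonymous.
Synonymous differences: 1.

1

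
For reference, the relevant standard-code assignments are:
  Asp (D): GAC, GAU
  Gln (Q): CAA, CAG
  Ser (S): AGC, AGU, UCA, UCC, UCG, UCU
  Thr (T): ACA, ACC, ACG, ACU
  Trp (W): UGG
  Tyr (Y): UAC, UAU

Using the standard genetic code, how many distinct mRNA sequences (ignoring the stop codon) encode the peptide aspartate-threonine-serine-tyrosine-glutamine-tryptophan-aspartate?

Asp: 2 codons.
Thr: 4 codons.
Ser: 6 codons.
Tyr: 2 codons.
Gln: 2 codons.
Trp: 1 codon.
Asp: 2 codons.
2 × 4 × 6 × 2 × 2 × 1 × 2 = 384.

384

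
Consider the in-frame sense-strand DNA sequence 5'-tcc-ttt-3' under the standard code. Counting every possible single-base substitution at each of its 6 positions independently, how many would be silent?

Codon 1 (TCC, Ser): 3 synonymous substitutions.
Codon 2 (TTT, Phe): 1 synonymous substitution.
Total: 3 + 1 = 4.

4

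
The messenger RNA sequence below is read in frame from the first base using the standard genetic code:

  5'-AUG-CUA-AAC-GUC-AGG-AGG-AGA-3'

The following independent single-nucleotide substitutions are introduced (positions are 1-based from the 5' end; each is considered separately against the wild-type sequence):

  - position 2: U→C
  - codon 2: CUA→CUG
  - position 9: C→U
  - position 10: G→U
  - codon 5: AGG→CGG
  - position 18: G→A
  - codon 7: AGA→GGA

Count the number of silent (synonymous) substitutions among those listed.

4

Codon 1: AUG (Met) → ACG (Thr) — missense.
Codon 2: CUA (Leu) → CUG (Leu) — synonymous.
Codon 3: AAC (Asn) → AAU (Asn) — synonymous.
Codon 4: GUC (Val) → UUC (Phe) — missense.
Codon 5: AGG (Arg) → CGG (Arg) — synonymous.
Codon 6: AGG (Arg) → AGA (Arg) — synonymous.
Codon 7: AGA (Arg) → GGA (Gly) — missense.
Synonymous: 4 of 7.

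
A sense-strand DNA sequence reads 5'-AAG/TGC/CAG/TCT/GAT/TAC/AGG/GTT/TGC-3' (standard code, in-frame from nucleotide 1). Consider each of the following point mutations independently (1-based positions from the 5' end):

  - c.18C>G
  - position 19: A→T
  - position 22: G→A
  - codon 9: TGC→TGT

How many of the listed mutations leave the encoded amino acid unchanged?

Codon 6: TAC (Tyr) → TAG (Stop) — nonsense.
Codon 7: AGG (Arg) → TGG (Trp) — missense.
Codon 8: GTT (Val) → ATT (Ile) — missense.
Codon 9: TGC (Cys) → TGT (Cys) — synonymous.
Synonymous: 1 of 4.

1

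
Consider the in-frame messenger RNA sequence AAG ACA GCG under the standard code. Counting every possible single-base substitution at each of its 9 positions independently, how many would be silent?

7

Codon 1 (AAG, Lys): 1 synonymous substitution.
Codon 2 (ACA, Thr): 3 synonymous substitutions.
Codon 3 (GCG, Ala): 3 synonymous substitutions.
Total: 1 + 3 + 3 = 7.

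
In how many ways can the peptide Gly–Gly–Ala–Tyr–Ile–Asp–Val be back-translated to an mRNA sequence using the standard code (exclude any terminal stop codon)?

3072

Gly: 4 codons.
Gly: 4 codons.
Ala: 4 codons.
Tyr: 2 codons.
Ile: 3 codons.
Asp: 2 codons.
Val: 4 codons.
4 × 4 × 4 × 2 × 3 × 2 × 4 = 3072.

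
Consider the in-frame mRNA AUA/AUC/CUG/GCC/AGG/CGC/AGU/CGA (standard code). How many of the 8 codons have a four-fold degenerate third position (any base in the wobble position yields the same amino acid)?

4

Codon 1 AUA (Ile): third position 3-fold.
Codon 2 AUC (Ile): third position 3-fold.
Codon 3 CUG (Leu): third position 4-fold.
Codon 4 GCC (Ala): third position 4-fold.
Codon 5 AGG (Arg): third position 2-fold.
Codon 6 CGC (Arg): third position 4-fold.
Codon 7 AGU (Ser): third position 2-fold.
Codon 8 CGA (Arg): third position 4-fold.
Four-fold degenerate third positions: 4.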